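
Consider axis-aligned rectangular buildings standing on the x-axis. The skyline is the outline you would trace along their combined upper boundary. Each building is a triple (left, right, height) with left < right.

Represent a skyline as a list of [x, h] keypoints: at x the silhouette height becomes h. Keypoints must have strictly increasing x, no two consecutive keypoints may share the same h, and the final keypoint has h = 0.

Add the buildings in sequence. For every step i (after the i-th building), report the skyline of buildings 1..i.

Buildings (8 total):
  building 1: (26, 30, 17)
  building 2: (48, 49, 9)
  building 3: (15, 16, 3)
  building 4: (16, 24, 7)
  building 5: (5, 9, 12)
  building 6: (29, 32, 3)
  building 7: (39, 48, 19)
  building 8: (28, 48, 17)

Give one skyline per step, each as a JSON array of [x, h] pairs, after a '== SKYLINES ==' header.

== SKYLINES ==
[[26,17],[30,0]]
[[26,17],[30,0],[48,9],[49,0]]
[[15,3],[16,0],[26,17],[30,0],[48,9],[49,0]]
[[15,3],[16,7],[24,0],[26,17],[30,0],[48,9],[49,0]]
[[5,12],[9,0],[15,3],[16,7],[24,0],[26,17],[30,0],[48,9],[49,0]]
[[5,12],[9,0],[15,3],[16,7],[24,0],[26,17],[30,3],[32,0],[48,9],[49,0]]
[[5,12],[9,0],[15,3],[16,7],[24,0],[26,17],[30,3],[32,0],[39,19],[48,9],[49,0]]
[[5,12],[9,0],[15,3],[16,7],[24,0],[26,17],[39,19],[48,9],[49,0]]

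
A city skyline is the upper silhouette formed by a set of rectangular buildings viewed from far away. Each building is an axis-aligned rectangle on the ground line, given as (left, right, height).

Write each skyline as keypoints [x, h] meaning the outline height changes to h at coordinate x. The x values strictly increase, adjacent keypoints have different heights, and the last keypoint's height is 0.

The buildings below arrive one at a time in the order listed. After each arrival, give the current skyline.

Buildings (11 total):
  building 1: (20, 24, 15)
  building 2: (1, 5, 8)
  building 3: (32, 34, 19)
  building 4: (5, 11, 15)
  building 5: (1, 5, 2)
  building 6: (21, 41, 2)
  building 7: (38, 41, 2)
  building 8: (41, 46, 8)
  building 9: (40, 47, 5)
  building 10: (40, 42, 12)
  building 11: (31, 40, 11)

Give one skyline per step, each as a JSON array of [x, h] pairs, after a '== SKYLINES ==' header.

== SKYLINES ==
[[20,15],[24,0]]
[[1,8],[5,0],[20,15],[24,0]]
[[1,8],[5,0],[20,15],[24,0],[32,19],[34,0]]
[[1,8],[5,15],[11,0],[20,15],[24,0],[32,19],[34,0]]
[[1,8],[5,15],[11,0],[20,15],[24,0],[32,19],[34,0]]
[[1,8],[5,15],[11,0],[20,15],[24,2],[32,19],[34,2],[41,0]]
[[1,8],[5,15],[11,0],[20,15],[24,2],[32,19],[34,2],[41,0]]
[[1,8],[5,15],[11,0],[20,15],[24,2],[32,19],[34,2],[41,8],[46,0]]
[[1,8],[5,15],[11,0],[20,15],[24,2],[32,19],[34,2],[40,5],[41,8],[46,5],[47,0]]
[[1,8],[5,15],[11,0],[20,15],[24,2],[32,19],[34,2],[40,12],[42,8],[46,5],[47,0]]
[[1,8],[5,15],[11,0],[20,15],[24,2],[31,11],[32,19],[34,11],[40,12],[42,8],[46,5],[47,0]]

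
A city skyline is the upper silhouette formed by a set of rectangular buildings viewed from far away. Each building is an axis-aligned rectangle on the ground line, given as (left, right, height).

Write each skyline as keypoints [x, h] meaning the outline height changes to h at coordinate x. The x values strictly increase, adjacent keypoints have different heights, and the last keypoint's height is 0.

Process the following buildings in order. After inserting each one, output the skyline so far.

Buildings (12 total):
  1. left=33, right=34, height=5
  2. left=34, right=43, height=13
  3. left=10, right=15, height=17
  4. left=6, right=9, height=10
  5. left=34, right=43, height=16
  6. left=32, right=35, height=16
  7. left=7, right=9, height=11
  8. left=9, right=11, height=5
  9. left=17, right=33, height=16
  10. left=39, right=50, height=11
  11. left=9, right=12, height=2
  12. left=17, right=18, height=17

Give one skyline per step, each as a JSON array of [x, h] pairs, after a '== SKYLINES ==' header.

== SKYLINES ==
[[33,5],[34,0]]
[[33,5],[34,13],[43,0]]
[[10,17],[15,0],[33,5],[34,13],[43,0]]
[[6,10],[9,0],[10,17],[15,0],[33,5],[34,13],[43,0]]
[[6,10],[9,0],[10,17],[15,0],[33,5],[34,16],[43,0]]
[[6,10],[9,0],[10,17],[15,0],[32,16],[43,0]]
[[6,10],[7,11],[9,0],[10,17],[15,0],[32,16],[43,0]]
[[6,10],[7,11],[9,5],[10,17],[15,0],[32,16],[43,0]]
[[6,10],[7,11],[9,5],[10,17],[15,0],[17,16],[43,0]]
[[6,10],[7,11],[9,5],[10,17],[15,0],[17,16],[43,11],[50,0]]
[[6,10],[7,11],[9,5],[10,17],[15,0],[17,16],[43,11],[50,0]]
[[6,10],[7,11],[9,5],[10,17],[15,0],[17,17],[18,16],[43,11],[50,0]]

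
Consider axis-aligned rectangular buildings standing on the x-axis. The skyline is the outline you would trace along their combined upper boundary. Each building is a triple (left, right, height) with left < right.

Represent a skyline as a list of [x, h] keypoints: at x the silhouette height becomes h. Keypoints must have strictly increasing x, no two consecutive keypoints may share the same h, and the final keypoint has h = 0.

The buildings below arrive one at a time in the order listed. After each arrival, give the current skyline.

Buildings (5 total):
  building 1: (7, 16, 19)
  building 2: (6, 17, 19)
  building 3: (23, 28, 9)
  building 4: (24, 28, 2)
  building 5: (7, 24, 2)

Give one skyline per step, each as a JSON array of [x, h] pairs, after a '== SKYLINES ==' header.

== SKYLINES ==
[[7,19],[16,0]]
[[6,19],[17,0]]
[[6,19],[17,0],[23,9],[28,0]]
[[6,19],[17,0],[23,9],[28,0]]
[[6,19],[17,2],[23,9],[28,0]]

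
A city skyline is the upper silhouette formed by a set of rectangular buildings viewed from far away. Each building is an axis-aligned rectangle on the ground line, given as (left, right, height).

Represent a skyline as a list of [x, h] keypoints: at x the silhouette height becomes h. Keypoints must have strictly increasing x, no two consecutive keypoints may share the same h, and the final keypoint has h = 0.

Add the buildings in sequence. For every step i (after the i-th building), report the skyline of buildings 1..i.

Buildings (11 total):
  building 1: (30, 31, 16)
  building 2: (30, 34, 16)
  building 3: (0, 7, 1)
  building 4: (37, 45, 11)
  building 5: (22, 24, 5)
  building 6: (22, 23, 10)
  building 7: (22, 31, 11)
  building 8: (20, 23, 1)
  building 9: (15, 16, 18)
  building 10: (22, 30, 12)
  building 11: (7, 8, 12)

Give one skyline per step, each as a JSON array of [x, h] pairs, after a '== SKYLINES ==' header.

== SKYLINES ==
[[30,16],[31,0]]
[[30,16],[34,0]]
[[0,1],[7,0],[30,16],[34,0]]
[[0,1],[7,0],[30,16],[34,0],[37,11],[45,0]]
[[0,1],[7,0],[22,5],[24,0],[30,16],[34,0],[37,11],[45,0]]
[[0,1],[7,0],[22,10],[23,5],[24,0],[30,16],[34,0],[37,11],[45,0]]
[[0,1],[7,0],[22,11],[30,16],[34,0],[37,11],[45,0]]
[[0,1],[7,0],[20,1],[22,11],[30,16],[34,0],[37,11],[45,0]]
[[0,1],[7,0],[15,18],[16,0],[20,1],[22,11],[30,16],[34,0],[37,11],[45,0]]
[[0,1],[7,0],[15,18],[16,0],[20,1],[22,12],[30,16],[34,0],[37,11],[45,0]]
[[0,1],[7,12],[8,0],[15,18],[16,0],[20,1],[22,12],[30,16],[34,0],[37,11],[45,0]]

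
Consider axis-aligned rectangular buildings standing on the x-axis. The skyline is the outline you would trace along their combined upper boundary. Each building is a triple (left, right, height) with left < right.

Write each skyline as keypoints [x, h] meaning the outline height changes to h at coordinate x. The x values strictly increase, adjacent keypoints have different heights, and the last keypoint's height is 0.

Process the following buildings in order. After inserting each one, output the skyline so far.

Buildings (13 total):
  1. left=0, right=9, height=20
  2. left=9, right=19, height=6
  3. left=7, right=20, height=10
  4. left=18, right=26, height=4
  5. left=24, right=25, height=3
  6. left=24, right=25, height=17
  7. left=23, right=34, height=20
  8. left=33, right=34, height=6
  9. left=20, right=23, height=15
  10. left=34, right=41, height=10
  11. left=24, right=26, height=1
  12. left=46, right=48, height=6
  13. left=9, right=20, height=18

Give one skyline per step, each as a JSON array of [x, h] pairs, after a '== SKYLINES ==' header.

== SKYLINES ==
[[0,20],[9,0]]
[[0,20],[9,6],[19,0]]
[[0,20],[9,10],[20,0]]
[[0,20],[9,10],[20,4],[26,0]]
[[0,20],[9,10],[20,4],[26,0]]
[[0,20],[9,10],[20,4],[24,17],[25,4],[26,0]]
[[0,20],[9,10],[20,4],[23,20],[34,0]]
[[0,20],[9,10],[20,4],[23,20],[34,0]]
[[0,20],[9,10],[20,15],[23,20],[34,0]]
[[0,20],[9,10],[20,15],[23,20],[34,10],[41,0]]
[[0,20],[9,10],[20,15],[23,20],[34,10],[41,0]]
[[0,20],[9,10],[20,15],[23,20],[34,10],[41,0],[46,6],[48,0]]
[[0,20],[9,18],[20,15],[23,20],[34,10],[41,0],[46,6],[48,0]]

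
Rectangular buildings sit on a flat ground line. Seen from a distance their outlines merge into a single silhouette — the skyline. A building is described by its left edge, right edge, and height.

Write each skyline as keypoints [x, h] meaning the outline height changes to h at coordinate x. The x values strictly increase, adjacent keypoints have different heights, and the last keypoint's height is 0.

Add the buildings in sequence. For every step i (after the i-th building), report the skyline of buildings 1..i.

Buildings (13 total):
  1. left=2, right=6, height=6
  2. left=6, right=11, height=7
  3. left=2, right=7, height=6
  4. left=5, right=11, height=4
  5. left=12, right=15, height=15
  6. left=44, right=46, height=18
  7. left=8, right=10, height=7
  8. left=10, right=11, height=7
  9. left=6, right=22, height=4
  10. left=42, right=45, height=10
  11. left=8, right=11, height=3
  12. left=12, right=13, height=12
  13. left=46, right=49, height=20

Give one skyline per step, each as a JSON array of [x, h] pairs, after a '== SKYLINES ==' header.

== SKYLINES ==
[[2,6],[6,0]]
[[2,6],[6,7],[11,0]]
[[2,6],[6,7],[11,0]]
[[2,6],[6,7],[11,0]]
[[2,6],[6,7],[11,0],[12,15],[15,0]]
[[2,6],[6,7],[11,0],[12,15],[15,0],[44,18],[46,0]]
[[2,6],[6,7],[11,0],[12,15],[15,0],[44,18],[46,0]]
[[2,6],[6,7],[11,0],[12,15],[15,0],[44,18],[46,0]]
[[2,6],[6,7],[11,4],[12,15],[15,4],[22,0],[44,18],[46,0]]
[[2,6],[6,7],[11,4],[12,15],[15,4],[22,0],[42,10],[44,18],[46,0]]
[[2,6],[6,7],[11,4],[12,15],[15,4],[22,0],[42,10],[44,18],[46,0]]
[[2,6],[6,7],[11,4],[12,15],[15,4],[22,0],[42,10],[44,18],[46,0]]
[[2,6],[6,7],[11,4],[12,15],[15,4],[22,0],[42,10],[44,18],[46,20],[49,0]]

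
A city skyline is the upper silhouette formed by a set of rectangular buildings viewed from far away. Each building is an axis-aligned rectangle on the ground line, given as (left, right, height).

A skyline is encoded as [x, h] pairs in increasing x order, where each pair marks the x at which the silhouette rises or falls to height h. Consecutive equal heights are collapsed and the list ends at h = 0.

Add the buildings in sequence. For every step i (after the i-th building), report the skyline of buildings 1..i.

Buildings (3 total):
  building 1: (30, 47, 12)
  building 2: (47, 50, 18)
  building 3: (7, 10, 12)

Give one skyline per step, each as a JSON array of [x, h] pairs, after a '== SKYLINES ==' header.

== SKYLINES ==
[[30,12],[47,0]]
[[30,12],[47,18],[50,0]]
[[7,12],[10,0],[30,12],[47,18],[50,0]]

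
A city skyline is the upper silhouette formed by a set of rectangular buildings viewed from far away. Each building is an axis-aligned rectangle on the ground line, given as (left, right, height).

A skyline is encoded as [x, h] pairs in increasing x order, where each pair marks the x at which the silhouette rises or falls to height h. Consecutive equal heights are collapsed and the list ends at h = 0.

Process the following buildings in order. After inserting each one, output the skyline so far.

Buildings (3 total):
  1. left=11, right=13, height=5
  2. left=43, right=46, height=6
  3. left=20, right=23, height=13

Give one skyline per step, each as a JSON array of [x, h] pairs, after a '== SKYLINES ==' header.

== SKYLINES ==
[[11,5],[13,0]]
[[11,5],[13,0],[43,6],[46,0]]
[[11,5],[13,0],[20,13],[23,0],[43,6],[46,0]]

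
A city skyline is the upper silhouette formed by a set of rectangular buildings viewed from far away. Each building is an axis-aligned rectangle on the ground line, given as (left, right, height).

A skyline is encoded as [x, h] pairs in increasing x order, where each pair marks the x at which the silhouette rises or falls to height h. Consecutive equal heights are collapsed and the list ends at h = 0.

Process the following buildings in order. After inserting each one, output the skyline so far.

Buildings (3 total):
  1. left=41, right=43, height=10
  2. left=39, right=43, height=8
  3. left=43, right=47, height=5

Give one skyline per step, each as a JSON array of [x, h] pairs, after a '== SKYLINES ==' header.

== SKYLINES ==
[[41,10],[43,0]]
[[39,8],[41,10],[43,0]]
[[39,8],[41,10],[43,5],[47,0]]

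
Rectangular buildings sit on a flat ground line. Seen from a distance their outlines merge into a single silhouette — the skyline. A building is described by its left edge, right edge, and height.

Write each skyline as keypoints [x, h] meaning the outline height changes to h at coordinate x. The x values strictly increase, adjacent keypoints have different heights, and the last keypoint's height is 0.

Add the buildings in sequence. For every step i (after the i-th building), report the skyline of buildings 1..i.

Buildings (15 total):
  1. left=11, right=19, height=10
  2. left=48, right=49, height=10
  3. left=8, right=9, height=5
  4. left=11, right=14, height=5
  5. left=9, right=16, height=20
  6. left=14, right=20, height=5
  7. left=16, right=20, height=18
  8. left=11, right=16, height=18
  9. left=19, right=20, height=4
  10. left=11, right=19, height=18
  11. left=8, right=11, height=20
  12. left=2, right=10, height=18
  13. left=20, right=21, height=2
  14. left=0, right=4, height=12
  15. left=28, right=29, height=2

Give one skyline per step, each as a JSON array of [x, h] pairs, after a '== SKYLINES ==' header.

== SKYLINES ==
[[11,10],[19,0]]
[[11,10],[19,0],[48,10],[49,0]]
[[8,5],[9,0],[11,10],[19,0],[48,10],[49,0]]
[[8,5],[9,0],[11,10],[19,0],[48,10],[49,0]]
[[8,5],[9,20],[16,10],[19,0],[48,10],[49,0]]
[[8,5],[9,20],[16,10],[19,5],[20,0],[48,10],[49,0]]
[[8,5],[9,20],[16,18],[20,0],[48,10],[49,0]]
[[8,5],[9,20],[16,18],[20,0],[48,10],[49,0]]
[[8,5],[9,20],[16,18],[20,0],[48,10],[49,0]]
[[8,5],[9,20],[16,18],[20,0],[48,10],[49,0]]
[[8,20],[16,18],[20,0],[48,10],[49,0]]
[[2,18],[8,20],[16,18],[20,0],[48,10],[49,0]]
[[2,18],[8,20],[16,18],[20,2],[21,0],[48,10],[49,0]]
[[0,12],[2,18],[8,20],[16,18],[20,2],[21,0],[48,10],[49,0]]
[[0,12],[2,18],[8,20],[16,18],[20,2],[21,0],[28,2],[29,0],[48,10],[49,0]]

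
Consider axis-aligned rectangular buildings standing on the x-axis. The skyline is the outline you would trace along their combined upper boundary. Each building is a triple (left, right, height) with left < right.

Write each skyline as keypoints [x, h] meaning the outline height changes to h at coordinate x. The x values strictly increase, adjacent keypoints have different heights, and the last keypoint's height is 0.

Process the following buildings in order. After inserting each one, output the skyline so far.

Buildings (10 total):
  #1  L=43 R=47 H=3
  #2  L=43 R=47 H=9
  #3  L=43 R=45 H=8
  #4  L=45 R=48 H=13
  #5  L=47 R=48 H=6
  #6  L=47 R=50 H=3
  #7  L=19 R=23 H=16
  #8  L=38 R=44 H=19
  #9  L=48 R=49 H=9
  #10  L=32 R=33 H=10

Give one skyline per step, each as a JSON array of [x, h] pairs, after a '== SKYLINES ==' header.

== SKYLINES ==
[[43,3],[47,0]]
[[43,9],[47,0]]
[[43,9],[47,0]]
[[43,9],[45,13],[48,0]]
[[43,9],[45,13],[48,0]]
[[43,9],[45,13],[48,3],[50,0]]
[[19,16],[23,0],[43,9],[45,13],[48,3],[50,0]]
[[19,16],[23,0],[38,19],[44,9],[45,13],[48,3],[50,0]]
[[19,16],[23,0],[38,19],[44,9],[45,13],[48,9],[49,3],[50,0]]
[[19,16],[23,0],[32,10],[33,0],[38,19],[44,9],[45,13],[48,9],[49,3],[50,0]]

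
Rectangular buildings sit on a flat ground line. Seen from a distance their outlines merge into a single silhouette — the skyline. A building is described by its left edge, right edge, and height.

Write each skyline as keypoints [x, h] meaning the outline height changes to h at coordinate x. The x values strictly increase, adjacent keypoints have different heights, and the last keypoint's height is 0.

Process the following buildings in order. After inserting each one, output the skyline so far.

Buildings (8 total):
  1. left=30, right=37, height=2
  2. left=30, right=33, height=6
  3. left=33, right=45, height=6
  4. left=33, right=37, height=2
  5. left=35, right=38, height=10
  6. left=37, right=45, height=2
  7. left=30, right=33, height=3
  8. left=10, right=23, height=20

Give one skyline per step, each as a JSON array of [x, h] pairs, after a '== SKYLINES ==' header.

== SKYLINES ==
[[30,2],[37,0]]
[[30,6],[33,2],[37,0]]
[[30,6],[45,0]]
[[30,6],[45,0]]
[[30,6],[35,10],[38,6],[45,0]]
[[30,6],[35,10],[38,6],[45,0]]
[[30,6],[35,10],[38,6],[45,0]]
[[10,20],[23,0],[30,6],[35,10],[38,6],[45,0]]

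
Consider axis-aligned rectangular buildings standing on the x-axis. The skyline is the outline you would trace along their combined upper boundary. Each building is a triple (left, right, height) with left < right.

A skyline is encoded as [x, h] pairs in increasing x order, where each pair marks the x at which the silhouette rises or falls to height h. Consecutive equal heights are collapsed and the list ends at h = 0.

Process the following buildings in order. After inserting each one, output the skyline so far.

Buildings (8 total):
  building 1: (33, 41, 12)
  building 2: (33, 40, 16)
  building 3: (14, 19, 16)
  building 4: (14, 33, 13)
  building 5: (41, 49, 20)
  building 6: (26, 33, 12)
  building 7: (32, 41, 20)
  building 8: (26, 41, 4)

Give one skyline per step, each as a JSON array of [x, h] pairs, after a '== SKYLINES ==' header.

== SKYLINES ==
[[33,12],[41,0]]
[[33,16],[40,12],[41,0]]
[[14,16],[19,0],[33,16],[40,12],[41,0]]
[[14,16],[19,13],[33,16],[40,12],[41,0]]
[[14,16],[19,13],[33,16],[40,12],[41,20],[49,0]]
[[14,16],[19,13],[33,16],[40,12],[41,20],[49,0]]
[[14,16],[19,13],[32,20],[49,0]]
[[14,16],[19,13],[32,20],[49,0]]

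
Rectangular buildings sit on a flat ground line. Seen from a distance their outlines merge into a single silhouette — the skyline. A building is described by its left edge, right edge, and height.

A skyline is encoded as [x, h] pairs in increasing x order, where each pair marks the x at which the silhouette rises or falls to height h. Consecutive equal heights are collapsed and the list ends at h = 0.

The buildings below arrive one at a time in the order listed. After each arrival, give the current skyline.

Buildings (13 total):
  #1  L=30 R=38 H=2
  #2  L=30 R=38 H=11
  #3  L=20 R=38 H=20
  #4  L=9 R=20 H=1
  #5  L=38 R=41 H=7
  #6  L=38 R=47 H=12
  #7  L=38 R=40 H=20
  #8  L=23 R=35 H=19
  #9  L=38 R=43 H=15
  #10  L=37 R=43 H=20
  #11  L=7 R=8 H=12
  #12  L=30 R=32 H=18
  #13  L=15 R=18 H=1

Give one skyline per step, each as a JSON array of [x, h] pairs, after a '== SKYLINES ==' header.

== SKYLINES ==
[[30,2],[38,0]]
[[30,11],[38,0]]
[[20,20],[38,0]]
[[9,1],[20,20],[38,0]]
[[9,1],[20,20],[38,7],[41,0]]
[[9,1],[20,20],[38,12],[47,0]]
[[9,1],[20,20],[40,12],[47,0]]
[[9,1],[20,20],[40,12],[47,0]]
[[9,1],[20,20],[40,15],[43,12],[47,0]]
[[9,1],[20,20],[43,12],[47,0]]
[[7,12],[8,0],[9,1],[20,20],[43,12],[47,0]]
[[7,12],[8,0],[9,1],[20,20],[43,12],[47,0]]
[[7,12],[8,0],[9,1],[20,20],[43,12],[47,0]]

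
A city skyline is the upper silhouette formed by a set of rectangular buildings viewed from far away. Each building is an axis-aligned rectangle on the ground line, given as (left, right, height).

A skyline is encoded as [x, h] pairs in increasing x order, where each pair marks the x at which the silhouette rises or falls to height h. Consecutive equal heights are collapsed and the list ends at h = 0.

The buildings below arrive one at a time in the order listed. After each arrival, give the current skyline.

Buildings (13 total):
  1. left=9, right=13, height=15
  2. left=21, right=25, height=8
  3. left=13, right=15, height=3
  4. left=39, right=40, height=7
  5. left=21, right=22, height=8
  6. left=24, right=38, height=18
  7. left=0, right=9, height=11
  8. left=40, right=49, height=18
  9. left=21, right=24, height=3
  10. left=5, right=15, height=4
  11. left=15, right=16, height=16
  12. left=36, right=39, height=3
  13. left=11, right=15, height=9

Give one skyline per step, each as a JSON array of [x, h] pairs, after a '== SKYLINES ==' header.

== SKYLINES ==
[[9,15],[13,0]]
[[9,15],[13,0],[21,8],[25,0]]
[[9,15],[13,3],[15,0],[21,8],[25,0]]
[[9,15],[13,3],[15,0],[21,8],[25,0],[39,7],[40,0]]
[[9,15],[13,3],[15,0],[21,8],[25,0],[39,7],[40,0]]
[[9,15],[13,3],[15,0],[21,8],[24,18],[38,0],[39,7],[40,0]]
[[0,11],[9,15],[13,3],[15,0],[21,8],[24,18],[38,0],[39,7],[40,0]]
[[0,11],[9,15],[13,3],[15,0],[21,8],[24,18],[38,0],[39,7],[40,18],[49,0]]
[[0,11],[9,15],[13,3],[15,0],[21,8],[24,18],[38,0],[39,7],[40,18],[49,0]]
[[0,11],[9,15],[13,4],[15,0],[21,8],[24,18],[38,0],[39,7],[40,18],[49,0]]
[[0,11],[9,15],[13,4],[15,16],[16,0],[21,8],[24,18],[38,0],[39,7],[40,18],[49,0]]
[[0,11],[9,15],[13,4],[15,16],[16,0],[21,8],[24,18],[38,3],[39,7],[40,18],[49,0]]
[[0,11],[9,15],[13,9],[15,16],[16,0],[21,8],[24,18],[38,3],[39,7],[40,18],[49,0]]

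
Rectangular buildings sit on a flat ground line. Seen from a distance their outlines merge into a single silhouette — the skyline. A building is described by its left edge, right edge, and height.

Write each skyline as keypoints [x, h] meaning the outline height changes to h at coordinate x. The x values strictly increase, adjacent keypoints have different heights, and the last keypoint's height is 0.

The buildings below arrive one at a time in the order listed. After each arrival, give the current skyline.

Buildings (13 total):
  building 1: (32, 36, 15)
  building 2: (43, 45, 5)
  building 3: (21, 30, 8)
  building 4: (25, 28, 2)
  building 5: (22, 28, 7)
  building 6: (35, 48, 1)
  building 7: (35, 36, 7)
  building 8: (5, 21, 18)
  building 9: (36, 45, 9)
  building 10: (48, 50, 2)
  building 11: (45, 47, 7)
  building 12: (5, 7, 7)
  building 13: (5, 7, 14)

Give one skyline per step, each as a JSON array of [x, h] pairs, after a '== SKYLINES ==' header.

== SKYLINES ==
[[32,15],[36,0]]
[[32,15],[36,0],[43,5],[45,0]]
[[21,8],[30,0],[32,15],[36,0],[43,5],[45,0]]
[[21,8],[30,0],[32,15],[36,0],[43,5],[45,0]]
[[21,8],[30,0],[32,15],[36,0],[43,5],[45,0]]
[[21,8],[30,0],[32,15],[36,1],[43,5],[45,1],[48,0]]
[[21,8],[30,0],[32,15],[36,1],[43,5],[45,1],[48,0]]
[[5,18],[21,8],[30,0],[32,15],[36,1],[43,5],[45,1],[48,0]]
[[5,18],[21,8],[30,0],[32,15],[36,9],[45,1],[48,0]]
[[5,18],[21,8],[30,0],[32,15],[36,9],[45,1],[48,2],[50,0]]
[[5,18],[21,8],[30,0],[32,15],[36,9],[45,7],[47,1],[48,2],[50,0]]
[[5,18],[21,8],[30,0],[32,15],[36,9],[45,7],[47,1],[48,2],[50,0]]
[[5,18],[21,8],[30,0],[32,15],[36,9],[45,7],[47,1],[48,2],[50,0]]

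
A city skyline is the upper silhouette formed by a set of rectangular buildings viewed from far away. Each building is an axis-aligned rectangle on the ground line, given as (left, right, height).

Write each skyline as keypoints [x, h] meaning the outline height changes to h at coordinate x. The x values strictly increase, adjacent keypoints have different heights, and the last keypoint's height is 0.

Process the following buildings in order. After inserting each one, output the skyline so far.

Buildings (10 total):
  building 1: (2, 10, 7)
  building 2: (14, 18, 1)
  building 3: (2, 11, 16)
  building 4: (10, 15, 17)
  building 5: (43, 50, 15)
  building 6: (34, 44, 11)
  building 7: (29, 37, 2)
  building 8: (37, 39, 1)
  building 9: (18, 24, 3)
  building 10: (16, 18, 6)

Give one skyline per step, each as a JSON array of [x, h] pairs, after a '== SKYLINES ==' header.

== SKYLINES ==
[[2,7],[10,0]]
[[2,7],[10,0],[14,1],[18,0]]
[[2,16],[11,0],[14,1],[18,0]]
[[2,16],[10,17],[15,1],[18,0]]
[[2,16],[10,17],[15,1],[18,0],[43,15],[50,0]]
[[2,16],[10,17],[15,1],[18,0],[34,11],[43,15],[50,0]]
[[2,16],[10,17],[15,1],[18,0],[29,2],[34,11],[43,15],[50,0]]
[[2,16],[10,17],[15,1],[18,0],[29,2],[34,11],[43,15],[50,0]]
[[2,16],[10,17],[15,1],[18,3],[24,0],[29,2],[34,11],[43,15],[50,0]]
[[2,16],[10,17],[15,1],[16,6],[18,3],[24,0],[29,2],[34,11],[43,15],[50,0]]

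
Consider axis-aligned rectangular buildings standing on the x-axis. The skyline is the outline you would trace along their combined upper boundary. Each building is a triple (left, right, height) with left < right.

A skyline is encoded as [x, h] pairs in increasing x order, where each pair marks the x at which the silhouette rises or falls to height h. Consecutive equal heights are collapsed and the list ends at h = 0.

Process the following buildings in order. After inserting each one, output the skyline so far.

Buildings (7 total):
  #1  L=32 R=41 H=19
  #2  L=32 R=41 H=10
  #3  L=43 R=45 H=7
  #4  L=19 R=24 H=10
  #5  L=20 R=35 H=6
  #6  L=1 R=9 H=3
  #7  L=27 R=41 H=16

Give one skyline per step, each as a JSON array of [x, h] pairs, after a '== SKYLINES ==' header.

== SKYLINES ==
[[32,19],[41,0]]
[[32,19],[41,0]]
[[32,19],[41,0],[43,7],[45,0]]
[[19,10],[24,0],[32,19],[41,0],[43,7],[45,0]]
[[19,10],[24,6],[32,19],[41,0],[43,7],[45,0]]
[[1,3],[9,0],[19,10],[24,6],[32,19],[41,0],[43,7],[45,0]]
[[1,3],[9,0],[19,10],[24,6],[27,16],[32,19],[41,0],[43,7],[45,0]]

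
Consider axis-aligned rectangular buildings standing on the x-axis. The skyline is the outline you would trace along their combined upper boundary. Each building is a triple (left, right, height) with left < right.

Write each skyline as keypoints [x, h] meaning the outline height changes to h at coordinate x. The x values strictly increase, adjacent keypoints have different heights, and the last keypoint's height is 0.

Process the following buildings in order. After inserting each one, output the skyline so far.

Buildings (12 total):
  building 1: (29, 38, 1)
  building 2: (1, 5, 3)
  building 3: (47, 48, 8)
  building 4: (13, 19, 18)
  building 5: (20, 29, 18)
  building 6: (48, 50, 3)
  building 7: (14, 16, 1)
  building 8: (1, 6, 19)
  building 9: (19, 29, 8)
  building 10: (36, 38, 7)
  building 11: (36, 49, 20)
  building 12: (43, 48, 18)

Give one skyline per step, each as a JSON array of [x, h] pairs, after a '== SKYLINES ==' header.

== SKYLINES ==
[[29,1],[38,0]]
[[1,3],[5,0],[29,1],[38,0]]
[[1,3],[5,0],[29,1],[38,0],[47,8],[48,0]]
[[1,3],[5,0],[13,18],[19,0],[29,1],[38,0],[47,8],[48,0]]
[[1,3],[5,0],[13,18],[19,0],[20,18],[29,1],[38,0],[47,8],[48,0]]
[[1,3],[5,0],[13,18],[19,0],[20,18],[29,1],[38,0],[47,8],[48,3],[50,0]]
[[1,3],[5,0],[13,18],[19,0],[20,18],[29,1],[38,0],[47,8],[48,3],[50,0]]
[[1,19],[6,0],[13,18],[19,0],[20,18],[29,1],[38,0],[47,8],[48,3],[50,0]]
[[1,19],[6,0],[13,18],[19,8],[20,18],[29,1],[38,0],[47,8],[48,3],[50,0]]
[[1,19],[6,0],[13,18],[19,8],[20,18],[29,1],[36,7],[38,0],[47,8],[48,3],[50,0]]
[[1,19],[6,0],[13,18],[19,8],[20,18],[29,1],[36,20],[49,3],[50,0]]
[[1,19],[6,0],[13,18],[19,8],[20,18],[29,1],[36,20],[49,3],[50,0]]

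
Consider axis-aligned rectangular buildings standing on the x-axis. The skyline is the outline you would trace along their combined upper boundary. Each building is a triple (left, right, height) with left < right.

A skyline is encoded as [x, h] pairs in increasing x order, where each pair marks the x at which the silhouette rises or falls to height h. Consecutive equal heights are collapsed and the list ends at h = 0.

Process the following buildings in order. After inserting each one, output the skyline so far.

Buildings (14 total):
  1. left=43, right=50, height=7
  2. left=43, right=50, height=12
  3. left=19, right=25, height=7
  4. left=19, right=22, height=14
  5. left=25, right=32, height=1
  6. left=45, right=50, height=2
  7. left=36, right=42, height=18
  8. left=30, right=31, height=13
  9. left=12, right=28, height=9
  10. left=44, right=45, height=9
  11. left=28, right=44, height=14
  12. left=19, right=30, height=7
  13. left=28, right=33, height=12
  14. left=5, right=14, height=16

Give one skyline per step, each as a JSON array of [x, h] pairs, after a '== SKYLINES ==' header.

== SKYLINES ==
[[43,7],[50,0]]
[[43,12],[50,0]]
[[19,7],[25,0],[43,12],[50,0]]
[[19,14],[22,7],[25,0],[43,12],[50,0]]
[[19,14],[22,7],[25,1],[32,0],[43,12],[50,0]]
[[19,14],[22,7],[25,1],[32,0],[43,12],[50,0]]
[[19,14],[22,7],[25,1],[32,0],[36,18],[42,0],[43,12],[50,0]]
[[19,14],[22,7],[25,1],[30,13],[31,1],[32,0],[36,18],[42,0],[43,12],[50,0]]
[[12,9],[19,14],[22,9],[28,1],[30,13],[31,1],[32,0],[36,18],[42,0],[43,12],[50,0]]
[[12,9],[19,14],[22,9],[28,1],[30,13],[31,1],[32,0],[36,18],[42,0],[43,12],[50,0]]
[[12,9],[19,14],[22,9],[28,14],[36,18],[42,14],[44,12],[50,0]]
[[12,9],[19,14],[22,9],[28,14],[36,18],[42,14],[44,12],[50,0]]
[[12,9],[19,14],[22,9],[28,14],[36,18],[42,14],[44,12],[50,0]]
[[5,16],[14,9],[19,14],[22,9],[28,14],[36,18],[42,14],[44,12],[50,0]]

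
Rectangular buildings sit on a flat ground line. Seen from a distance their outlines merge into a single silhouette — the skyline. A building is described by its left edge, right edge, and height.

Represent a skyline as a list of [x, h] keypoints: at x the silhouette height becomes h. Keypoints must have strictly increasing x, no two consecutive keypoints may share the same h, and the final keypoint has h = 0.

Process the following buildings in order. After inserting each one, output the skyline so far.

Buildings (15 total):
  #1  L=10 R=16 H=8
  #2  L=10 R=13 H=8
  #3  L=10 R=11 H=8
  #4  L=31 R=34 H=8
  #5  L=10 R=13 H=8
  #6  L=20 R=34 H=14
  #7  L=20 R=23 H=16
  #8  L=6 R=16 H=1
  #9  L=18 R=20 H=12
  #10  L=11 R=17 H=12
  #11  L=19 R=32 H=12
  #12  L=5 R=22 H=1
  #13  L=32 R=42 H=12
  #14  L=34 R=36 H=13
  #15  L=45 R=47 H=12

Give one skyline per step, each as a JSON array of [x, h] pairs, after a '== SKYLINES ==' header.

== SKYLINES ==
[[10,8],[16,0]]
[[10,8],[16,0]]
[[10,8],[16,0]]
[[10,8],[16,0],[31,8],[34,0]]
[[10,8],[16,0],[31,8],[34,0]]
[[10,8],[16,0],[20,14],[34,0]]
[[10,8],[16,0],[20,16],[23,14],[34,0]]
[[6,1],[10,8],[16,0],[20,16],[23,14],[34,0]]
[[6,1],[10,8],[16,0],[18,12],[20,16],[23,14],[34,0]]
[[6,1],[10,8],[11,12],[17,0],[18,12],[20,16],[23,14],[34,0]]
[[6,1],[10,8],[11,12],[17,0],[18,12],[20,16],[23,14],[34,0]]
[[5,1],[10,8],[11,12],[17,1],[18,12],[20,16],[23,14],[34,0]]
[[5,1],[10,8],[11,12],[17,1],[18,12],[20,16],[23,14],[34,12],[42,0]]
[[5,1],[10,8],[11,12],[17,1],[18,12],[20,16],[23,14],[34,13],[36,12],[42,0]]
[[5,1],[10,8],[11,12],[17,1],[18,12],[20,16],[23,14],[34,13],[36,12],[42,0],[45,12],[47,0]]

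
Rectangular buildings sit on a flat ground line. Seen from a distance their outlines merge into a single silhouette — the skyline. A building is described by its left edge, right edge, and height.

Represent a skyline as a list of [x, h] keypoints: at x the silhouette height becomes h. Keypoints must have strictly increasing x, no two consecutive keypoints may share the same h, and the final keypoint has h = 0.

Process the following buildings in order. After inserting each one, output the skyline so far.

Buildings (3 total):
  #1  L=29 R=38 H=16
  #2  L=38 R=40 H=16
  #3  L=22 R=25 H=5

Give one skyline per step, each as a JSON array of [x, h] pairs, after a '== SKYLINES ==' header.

== SKYLINES ==
[[29,16],[38,0]]
[[29,16],[40,0]]
[[22,5],[25,0],[29,16],[40,0]]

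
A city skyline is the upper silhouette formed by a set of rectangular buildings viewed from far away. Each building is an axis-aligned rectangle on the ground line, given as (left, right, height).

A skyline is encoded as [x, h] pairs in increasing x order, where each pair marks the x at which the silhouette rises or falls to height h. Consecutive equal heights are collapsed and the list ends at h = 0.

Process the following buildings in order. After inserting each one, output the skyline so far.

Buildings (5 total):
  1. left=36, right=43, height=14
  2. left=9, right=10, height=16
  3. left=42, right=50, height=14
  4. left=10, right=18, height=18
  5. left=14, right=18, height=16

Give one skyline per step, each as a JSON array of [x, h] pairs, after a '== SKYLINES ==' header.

== SKYLINES ==
[[36,14],[43,0]]
[[9,16],[10,0],[36,14],[43,0]]
[[9,16],[10,0],[36,14],[50,0]]
[[9,16],[10,18],[18,0],[36,14],[50,0]]
[[9,16],[10,18],[18,0],[36,14],[50,0]]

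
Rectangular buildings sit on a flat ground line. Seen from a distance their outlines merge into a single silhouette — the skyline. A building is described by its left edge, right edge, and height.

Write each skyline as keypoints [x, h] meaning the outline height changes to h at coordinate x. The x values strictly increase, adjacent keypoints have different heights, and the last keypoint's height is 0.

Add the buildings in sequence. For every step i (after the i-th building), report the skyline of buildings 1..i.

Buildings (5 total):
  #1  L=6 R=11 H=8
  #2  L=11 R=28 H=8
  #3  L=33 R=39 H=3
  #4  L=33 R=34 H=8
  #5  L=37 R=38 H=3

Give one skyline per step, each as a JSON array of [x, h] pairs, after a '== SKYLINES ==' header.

== SKYLINES ==
[[6,8],[11,0]]
[[6,8],[28,0]]
[[6,8],[28,0],[33,3],[39,0]]
[[6,8],[28,0],[33,8],[34,3],[39,0]]
[[6,8],[28,0],[33,8],[34,3],[39,0]]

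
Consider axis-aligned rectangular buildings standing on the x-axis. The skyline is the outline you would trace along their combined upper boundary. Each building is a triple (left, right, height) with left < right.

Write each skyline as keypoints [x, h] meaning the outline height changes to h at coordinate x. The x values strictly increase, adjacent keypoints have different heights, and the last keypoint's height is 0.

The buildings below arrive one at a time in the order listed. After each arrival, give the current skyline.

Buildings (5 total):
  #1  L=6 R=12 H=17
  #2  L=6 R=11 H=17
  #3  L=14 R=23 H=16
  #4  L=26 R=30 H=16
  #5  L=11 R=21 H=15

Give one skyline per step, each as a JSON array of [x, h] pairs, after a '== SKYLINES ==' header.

== SKYLINES ==
[[6,17],[12,0]]
[[6,17],[12,0]]
[[6,17],[12,0],[14,16],[23,0]]
[[6,17],[12,0],[14,16],[23,0],[26,16],[30,0]]
[[6,17],[12,15],[14,16],[23,0],[26,16],[30,0]]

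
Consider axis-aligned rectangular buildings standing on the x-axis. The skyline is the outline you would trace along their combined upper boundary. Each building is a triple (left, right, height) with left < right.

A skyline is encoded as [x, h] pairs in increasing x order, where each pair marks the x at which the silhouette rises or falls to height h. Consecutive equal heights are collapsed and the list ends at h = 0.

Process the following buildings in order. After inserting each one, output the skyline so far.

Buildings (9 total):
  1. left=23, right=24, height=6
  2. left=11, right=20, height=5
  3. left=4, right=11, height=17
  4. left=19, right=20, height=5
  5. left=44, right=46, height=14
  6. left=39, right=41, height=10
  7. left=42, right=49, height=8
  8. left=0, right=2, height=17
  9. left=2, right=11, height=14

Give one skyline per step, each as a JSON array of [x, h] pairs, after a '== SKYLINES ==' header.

== SKYLINES ==
[[23,6],[24,0]]
[[11,5],[20,0],[23,6],[24,0]]
[[4,17],[11,5],[20,0],[23,6],[24,0]]
[[4,17],[11,5],[20,0],[23,6],[24,0]]
[[4,17],[11,5],[20,0],[23,6],[24,0],[44,14],[46,0]]
[[4,17],[11,5],[20,0],[23,6],[24,0],[39,10],[41,0],[44,14],[46,0]]
[[4,17],[11,5],[20,0],[23,6],[24,0],[39,10],[41,0],[42,8],[44,14],[46,8],[49,0]]
[[0,17],[2,0],[4,17],[11,5],[20,0],[23,6],[24,0],[39,10],[41,0],[42,8],[44,14],[46,8],[49,0]]
[[0,17],[2,14],[4,17],[11,5],[20,0],[23,6],[24,0],[39,10],[41,0],[42,8],[44,14],[46,8],[49,0]]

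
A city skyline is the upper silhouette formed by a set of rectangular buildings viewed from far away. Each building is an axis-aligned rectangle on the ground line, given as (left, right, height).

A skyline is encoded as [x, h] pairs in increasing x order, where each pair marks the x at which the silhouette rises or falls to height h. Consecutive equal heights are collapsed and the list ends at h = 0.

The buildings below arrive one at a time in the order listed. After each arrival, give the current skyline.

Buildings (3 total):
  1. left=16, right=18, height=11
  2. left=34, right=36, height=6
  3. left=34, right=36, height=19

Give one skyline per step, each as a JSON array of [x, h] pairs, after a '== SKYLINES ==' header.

== SKYLINES ==
[[16,11],[18,0]]
[[16,11],[18,0],[34,6],[36,0]]
[[16,11],[18,0],[34,19],[36,0]]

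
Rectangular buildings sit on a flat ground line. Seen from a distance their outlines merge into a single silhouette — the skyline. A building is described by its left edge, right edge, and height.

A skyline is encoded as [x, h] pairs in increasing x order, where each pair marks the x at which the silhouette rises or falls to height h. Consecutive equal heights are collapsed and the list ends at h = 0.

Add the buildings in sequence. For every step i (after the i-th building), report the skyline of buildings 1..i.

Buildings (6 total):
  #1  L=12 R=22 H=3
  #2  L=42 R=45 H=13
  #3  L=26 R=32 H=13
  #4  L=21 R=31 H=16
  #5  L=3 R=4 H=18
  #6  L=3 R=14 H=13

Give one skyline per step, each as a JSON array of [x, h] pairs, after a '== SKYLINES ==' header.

== SKYLINES ==
[[12,3],[22,0]]
[[12,3],[22,0],[42,13],[45,0]]
[[12,3],[22,0],[26,13],[32,0],[42,13],[45,0]]
[[12,3],[21,16],[31,13],[32,0],[42,13],[45,0]]
[[3,18],[4,0],[12,3],[21,16],[31,13],[32,0],[42,13],[45,0]]
[[3,18],[4,13],[14,3],[21,16],[31,13],[32,0],[42,13],[45,0]]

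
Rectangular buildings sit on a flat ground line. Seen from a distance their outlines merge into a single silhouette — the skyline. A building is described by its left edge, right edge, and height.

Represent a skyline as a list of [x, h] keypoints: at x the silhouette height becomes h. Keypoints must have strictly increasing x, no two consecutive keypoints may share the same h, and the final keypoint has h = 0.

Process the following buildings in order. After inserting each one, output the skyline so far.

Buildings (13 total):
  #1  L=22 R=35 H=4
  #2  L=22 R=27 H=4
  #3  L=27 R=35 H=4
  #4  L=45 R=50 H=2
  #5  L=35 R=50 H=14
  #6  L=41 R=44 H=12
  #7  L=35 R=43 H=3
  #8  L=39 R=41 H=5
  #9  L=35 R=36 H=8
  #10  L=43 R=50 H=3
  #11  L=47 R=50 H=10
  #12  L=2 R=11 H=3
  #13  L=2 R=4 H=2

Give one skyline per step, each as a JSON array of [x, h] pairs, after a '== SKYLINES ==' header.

== SKYLINES ==
[[22,4],[35,0]]
[[22,4],[35,0]]
[[22,4],[35,0]]
[[22,4],[35,0],[45,2],[50,0]]
[[22,4],[35,14],[50,0]]
[[22,4],[35,14],[50,0]]
[[22,4],[35,14],[50,0]]
[[22,4],[35,14],[50,0]]
[[22,4],[35,14],[50,0]]
[[22,4],[35,14],[50,0]]
[[22,4],[35,14],[50,0]]
[[2,3],[11,0],[22,4],[35,14],[50,0]]
[[2,3],[11,0],[22,4],[35,14],[50,0]]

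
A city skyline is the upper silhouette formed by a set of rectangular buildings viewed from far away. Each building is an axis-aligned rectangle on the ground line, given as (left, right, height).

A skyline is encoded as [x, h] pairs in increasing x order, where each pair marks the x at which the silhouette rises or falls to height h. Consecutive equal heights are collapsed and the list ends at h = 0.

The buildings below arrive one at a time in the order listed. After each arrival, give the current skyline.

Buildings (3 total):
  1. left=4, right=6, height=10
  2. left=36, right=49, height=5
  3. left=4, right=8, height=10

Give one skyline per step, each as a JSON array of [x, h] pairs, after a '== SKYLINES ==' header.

== SKYLINES ==
[[4,10],[6,0]]
[[4,10],[6,0],[36,5],[49,0]]
[[4,10],[8,0],[36,5],[49,0]]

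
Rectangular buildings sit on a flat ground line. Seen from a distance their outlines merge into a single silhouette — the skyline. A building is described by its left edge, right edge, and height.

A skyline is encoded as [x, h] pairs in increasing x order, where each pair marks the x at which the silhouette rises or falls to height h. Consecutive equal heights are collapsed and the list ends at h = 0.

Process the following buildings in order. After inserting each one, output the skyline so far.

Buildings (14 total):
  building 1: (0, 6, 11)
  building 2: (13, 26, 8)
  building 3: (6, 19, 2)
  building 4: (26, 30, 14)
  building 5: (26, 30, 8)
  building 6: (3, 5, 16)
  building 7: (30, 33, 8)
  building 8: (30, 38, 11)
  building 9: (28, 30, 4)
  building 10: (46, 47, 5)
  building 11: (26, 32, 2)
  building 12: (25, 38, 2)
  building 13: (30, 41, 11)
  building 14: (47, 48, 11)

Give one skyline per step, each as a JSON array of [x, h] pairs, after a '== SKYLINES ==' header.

== SKYLINES ==
[[0,11],[6,0]]
[[0,11],[6,0],[13,8],[26,0]]
[[0,11],[6,2],[13,8],[26,0]]
[[0,11],[6,2],[13,8],[26,14],[30,0]]
[[0,11],[6,2],[13,8],[26,14],[30,0]]
[[0,11],[3,16],[5,11],[6,2],[13,8],[26,14],[30,0]]
[[0,11],[3,16],[5,11],[6,2],[13,8],[26,14],[30,8],[33,0]]
[[0,11],[3,16],[5,11],[6,2],[13,8],[26,14],[30,11],[38,0]]
[[0,11],[3,16],[5,11],[6,2],[13,8],[26,14],[30,11],[38,0]]
[[0,11],[3,16],[5,11],[6,2],[13,8],[26,14],[30,11],[38,0],[46,5],[47,0]]
[[0,11],[3,16],[5,11],[6,2],[13,8],[26,14],[30,11],[38,0],[46,5],[47,0]]
[[0,11],[3,16],[5,11],[6,2],[13,8],[26,14],[30,11],[38,0],[46,5],[47,0]]
[[0,11],[3,16],[5,11],[6,2],[13,8],[26,14],[30,11],[41,0],[46,5],[47,0]]
[[0,11],[3,16],[5,11],[6,2],[13,8],[26,14],[30,11],[41,0],[46,5],[47,11],[48,0]]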